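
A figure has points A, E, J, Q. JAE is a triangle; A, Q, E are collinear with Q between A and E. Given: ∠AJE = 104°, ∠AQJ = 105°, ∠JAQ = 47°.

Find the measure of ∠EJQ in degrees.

∠EJQ = 76°

1. ∠EQJ = 75°  [linear pair at Q on AE]
2. ∠EAJ = 47°  [Q on ray AE]
3. ∠AEJ = 29°  [△JAE]
4. ∠JEQ = 29°  [Q on ray EA]
5. ∠EJQ = 76°  [△JQE]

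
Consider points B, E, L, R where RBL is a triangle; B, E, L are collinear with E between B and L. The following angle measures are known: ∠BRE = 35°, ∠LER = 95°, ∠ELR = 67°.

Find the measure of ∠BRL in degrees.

1. ∠BER = 85°  [linear pair at E on BL]
2. ∠BLR = 67°  [E on ray LB]
3. ∠EBR = 60°  [△RBE]
4. ∠LBR = 60°  [E on ray BL]
5. ∠BRL = 53°  [△RBL]

∠BRL = 53°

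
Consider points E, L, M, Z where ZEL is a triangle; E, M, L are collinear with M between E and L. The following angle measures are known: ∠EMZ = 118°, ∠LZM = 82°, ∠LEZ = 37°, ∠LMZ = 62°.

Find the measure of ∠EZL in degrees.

1. ∠MLZ = 36°  [△ZML]
2. ∠ELZ = 36°  [M on ray LE]
3. ∠EZL = 107°  [△ZEL]

∠EZL = 107°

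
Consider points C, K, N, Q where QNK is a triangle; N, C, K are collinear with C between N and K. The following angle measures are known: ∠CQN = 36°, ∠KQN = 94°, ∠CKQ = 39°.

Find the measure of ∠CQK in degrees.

∠CQK = 58°

1. ∠NKQ = 39°  [C on ray KN]
2. ∠KNQ = 47°  [△QNK]
3. ∠CNQ = 47°  [C on ray NK]
4. ∠NCQ = 97°  [△QNC]
5. ∠KCQ = 83°  [linear pair at C on NK]
6. ∠CQK = 58°  [△QCK]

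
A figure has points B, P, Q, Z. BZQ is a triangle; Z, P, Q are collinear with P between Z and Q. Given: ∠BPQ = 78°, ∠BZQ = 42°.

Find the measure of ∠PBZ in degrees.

∠PBZ = 36°

1. ∠BPZ = 102°  [linear pair at P on ZQ]
2. ∠BZP = 42°  [P on ray ZQ]
3. ∠PBZ = 36°  [△BZP]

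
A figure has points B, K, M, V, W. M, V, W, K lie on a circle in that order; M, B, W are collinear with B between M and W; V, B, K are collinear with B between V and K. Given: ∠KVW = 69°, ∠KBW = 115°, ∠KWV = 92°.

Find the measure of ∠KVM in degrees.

∠KVM = 46°

1. ∠VKW = 19°  [△VWK]
2. ∠MBV = 115°  [vertical angles at B]
3. ∠VMW = 19°  [same arc VW]
4. ∠KVM = 46°  [△MBV]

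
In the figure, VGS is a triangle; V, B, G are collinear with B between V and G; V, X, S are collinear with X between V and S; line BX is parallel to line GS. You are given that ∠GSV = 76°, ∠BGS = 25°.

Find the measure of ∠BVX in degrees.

1. ∠SGV = 25°  [B on ray GV]
2. ∠GVS = 79°  [△VGS]
3. ∠BVX = 79°  [B on VG, X on VS]

∠BVX = 79°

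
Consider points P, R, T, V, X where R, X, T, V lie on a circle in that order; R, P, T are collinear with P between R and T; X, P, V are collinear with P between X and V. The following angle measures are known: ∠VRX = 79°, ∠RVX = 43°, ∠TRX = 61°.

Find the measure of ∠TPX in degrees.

∠TPX = 119°

1. ∠VTX = 101°  [cyclic RXTV, opposite ∠R+∠T]
2. ∠RTX = 43°  [same arc RX]
3. ∠TVX = 61°  [same arc XT]
4. ∠TXV = 18°  [△XTV]
5. ∠TPX = 119°  [△XPT]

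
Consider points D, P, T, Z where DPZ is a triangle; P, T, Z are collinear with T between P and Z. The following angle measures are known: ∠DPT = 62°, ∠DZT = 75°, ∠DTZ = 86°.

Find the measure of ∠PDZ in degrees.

1. ∠DPZ = 62°  [T on ray PZ]
2. ∠DZP = 75°  [T on ray ZP]
3. ∠PDZ = 43°  [△DPZ]

∠PDZ = 43°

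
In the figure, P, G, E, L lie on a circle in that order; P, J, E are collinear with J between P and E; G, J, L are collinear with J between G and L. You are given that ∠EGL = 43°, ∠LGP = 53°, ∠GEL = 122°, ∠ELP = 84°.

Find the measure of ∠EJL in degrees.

∠EJL = 112°

1. ∠ELG = 15°  [△GEL]
2. ∠LEP = 53°  [same arc PL]
3. ∠EJL = 112°  [△EJL]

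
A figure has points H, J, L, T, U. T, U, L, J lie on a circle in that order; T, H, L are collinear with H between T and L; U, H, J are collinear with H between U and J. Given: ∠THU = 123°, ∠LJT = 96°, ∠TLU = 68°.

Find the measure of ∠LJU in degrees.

∠LJU = 28°

1. ∠LUT = 84°  [cyclic TULJ, opposite ∠U+∠J]
2. ∠LTU = 28°  [△TUL]
3. ∠LJU = 28°  [same arc UL]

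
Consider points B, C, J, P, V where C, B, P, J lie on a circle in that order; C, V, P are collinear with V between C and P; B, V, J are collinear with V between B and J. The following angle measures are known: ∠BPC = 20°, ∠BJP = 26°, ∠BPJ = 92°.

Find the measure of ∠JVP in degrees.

1. ∠BJC = 20°  [same arc CB]
2. ∠BCP = 26°  [same arc BP]
3. ∠BCJ = 88°  [cyclic CBPJ, opposite ∠C+∠P]
4. ∠CBJ = 72°  [△CBJ]
5. ∠BVC = 82°  [△CVB]
6. ∠JVP = 82°  [vertical angles at V]

∠JVP = 82°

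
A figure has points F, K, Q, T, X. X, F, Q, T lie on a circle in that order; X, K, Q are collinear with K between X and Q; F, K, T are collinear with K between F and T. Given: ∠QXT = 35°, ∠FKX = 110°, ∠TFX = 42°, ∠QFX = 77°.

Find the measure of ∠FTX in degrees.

1. ∠FXQ = 28°  [△XKF]
2. ∠FQX = 75°  [△XFQ]
3. ∠FTX = 75°  [same arc XF]

∠FTX = 75°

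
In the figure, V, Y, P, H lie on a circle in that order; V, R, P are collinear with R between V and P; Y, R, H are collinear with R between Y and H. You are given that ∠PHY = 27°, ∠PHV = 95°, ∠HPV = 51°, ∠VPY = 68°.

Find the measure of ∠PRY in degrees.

1. ∠PVY = 27°  [same arc YP]
2. ∠HYV = 51°  [same arc VH]
3. ∠VRY = 102°  [△VRY]
4. ∠PRY = 78°  [linear pair at R on VP]

∠PRY = 78°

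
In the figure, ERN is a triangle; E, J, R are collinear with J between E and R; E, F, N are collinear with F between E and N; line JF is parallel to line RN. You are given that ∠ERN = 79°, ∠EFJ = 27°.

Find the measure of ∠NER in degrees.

1. ∠EJF = 79°  [JF∥RN, corresponding at J]
2. ∠FEJ = 74°  [△EJF]
3. ∠NER = 74°  [J on ER, F on EN]

∠NER = 74°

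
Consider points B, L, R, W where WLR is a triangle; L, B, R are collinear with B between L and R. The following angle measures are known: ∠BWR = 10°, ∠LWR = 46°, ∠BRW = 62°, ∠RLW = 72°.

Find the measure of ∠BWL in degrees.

1. ∠RBW = 108°  [△WBR]
2. ∠BLW = 72°  [B on ray LR]
3. ∠LBW = 72°  [linear pair at B on LR]
4. ∠BWL = 36°  [△WLB]

∠BWL = 36°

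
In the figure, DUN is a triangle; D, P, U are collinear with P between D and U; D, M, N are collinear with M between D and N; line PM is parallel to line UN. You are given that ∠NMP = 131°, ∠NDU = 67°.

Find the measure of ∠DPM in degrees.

1. ∠DMP = 49°  [linear pair at M on DN]
2. ∠MDP = 67°  [P on DU, M on DN]
3. ∠DPM = 64°  [△DPM]

∠DPM = 64°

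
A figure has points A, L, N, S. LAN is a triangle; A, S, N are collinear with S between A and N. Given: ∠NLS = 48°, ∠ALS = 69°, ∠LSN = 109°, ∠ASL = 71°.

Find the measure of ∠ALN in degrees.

∠ALN = 117°

1. ∠LNS = 23°  [△LSN]
2. ∠LAS = 40°  [△LAS]
3. ∠ANL = 23°  [S on ray NA]
4. ∠LAN = 40°  [S on ray AN]
5. ∠ALN = 117°  [△LAN]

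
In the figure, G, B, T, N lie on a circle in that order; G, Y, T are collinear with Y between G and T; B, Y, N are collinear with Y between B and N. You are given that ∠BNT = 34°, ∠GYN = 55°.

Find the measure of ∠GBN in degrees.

1. ∠BGT = 34°  [same arc BT]
2. ∠BYT = 55°  [vertical angles at Y]
3. ∠BYG = 125°  [linear pair at Y on GT]
4. ∠GBN = 21°  [△GYB]

∠GBN = 21°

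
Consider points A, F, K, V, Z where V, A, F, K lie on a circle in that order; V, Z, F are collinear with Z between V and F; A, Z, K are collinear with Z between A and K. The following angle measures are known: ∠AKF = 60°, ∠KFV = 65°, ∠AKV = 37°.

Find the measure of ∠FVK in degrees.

∠FVK = 18°

1. ∠FZK = 55°  [△FZK]
2. ∠KZV = 125°  [linear pair at Z on VF]
3. ∠FVK = 18°  [△VZK]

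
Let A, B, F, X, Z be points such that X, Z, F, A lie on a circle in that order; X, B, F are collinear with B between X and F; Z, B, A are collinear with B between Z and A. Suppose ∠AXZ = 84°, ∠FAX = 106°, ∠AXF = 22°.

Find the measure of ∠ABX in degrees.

∠ABX = 114°

1. ∠AFZ = 96°  [cyclic XZFA, opposite ∠X+∠F]
2. ∠AFX = 52°  [△XFA]
3. ∠AZF = 22°  [same arc FA]
4. ∠FAZ = 62°  [△ZFA]
5. ∠ABF = 66°  [△FBA]
6. ∠ABX = 114°  [linear pair at B on XF]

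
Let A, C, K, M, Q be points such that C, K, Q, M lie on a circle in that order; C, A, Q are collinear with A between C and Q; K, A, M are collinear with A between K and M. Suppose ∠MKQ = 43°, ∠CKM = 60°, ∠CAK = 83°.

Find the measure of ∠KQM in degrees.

1. ∠CQM = 60°  [same arc CM]
2. ∠MAQ = 83°  [vertical angles at A]
3. ∠KMQ = 37°  [△QAM]
4. ∠KQM = 100°  [△KQM]

∠KQM = 100°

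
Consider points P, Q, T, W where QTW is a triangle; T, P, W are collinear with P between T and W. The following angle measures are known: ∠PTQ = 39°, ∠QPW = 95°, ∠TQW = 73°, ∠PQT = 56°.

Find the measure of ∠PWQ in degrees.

∠PWQ = 68°

1. ∠QTW = 39°  [P on ray TW]
2. ∠QWT = 68°  [△QTW]
3. ∠PWQ = 68°  [P on ray WT]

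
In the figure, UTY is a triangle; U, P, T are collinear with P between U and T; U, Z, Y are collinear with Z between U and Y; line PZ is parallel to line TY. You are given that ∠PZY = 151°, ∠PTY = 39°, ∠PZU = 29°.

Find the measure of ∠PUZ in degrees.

1. ∠UTY = 39°  [P on ray TU]
2. ∠TYU = 29°  [PZ∥TY, corresponding at Z]
3. ∠TUY = 112°  [△UTY]
4. ∠PUZ = 112°  [P on UT, Z on UY]

∠PUZ = 112°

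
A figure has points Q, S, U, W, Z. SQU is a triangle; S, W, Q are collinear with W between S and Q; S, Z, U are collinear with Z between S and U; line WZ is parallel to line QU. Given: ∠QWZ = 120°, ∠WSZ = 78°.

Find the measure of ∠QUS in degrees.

∠QUS = 42°

1. ∠SWZ = 60°  [linear pair at W on SQ]
2. ∠SZW = 42°  [△SWZ]
3. ∠QUS = 42°  [WZ∥QU, corresponding at Z]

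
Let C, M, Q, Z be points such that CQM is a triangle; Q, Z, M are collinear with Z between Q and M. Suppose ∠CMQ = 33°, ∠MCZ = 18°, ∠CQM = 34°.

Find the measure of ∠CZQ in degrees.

∠CZQ = 51°

1. ∠CMZ = 33°  [Z on ray MQ]
2. ∠CZM = 129°  [△CZM]
3. ∠CZQ = 51°  [linear pair at Z on QM]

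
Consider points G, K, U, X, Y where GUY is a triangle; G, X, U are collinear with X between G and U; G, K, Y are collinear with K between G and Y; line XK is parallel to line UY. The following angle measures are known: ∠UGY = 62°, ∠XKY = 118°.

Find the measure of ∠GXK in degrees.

1. ∠KGX = 62°  [X on GU, K on GY]
2. ∠GKX = 62°  [linear pair at K on GY]
3. ∠GXK = 56°  [△GXK]

∠GXK = 56°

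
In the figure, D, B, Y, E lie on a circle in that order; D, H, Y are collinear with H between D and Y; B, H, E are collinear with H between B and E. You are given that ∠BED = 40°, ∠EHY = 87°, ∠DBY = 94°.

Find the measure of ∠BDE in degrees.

∠BDE = 93°

1. ∠BYD = 40°  [same arc DB]
2. ∠BHD = 87°  [vertical angles at H]
3. ∠BDY = 46°  [△DBY]
4. ∠DBE = 47°  [△DHB]
5. ∠BDE = 93°  [△DBE]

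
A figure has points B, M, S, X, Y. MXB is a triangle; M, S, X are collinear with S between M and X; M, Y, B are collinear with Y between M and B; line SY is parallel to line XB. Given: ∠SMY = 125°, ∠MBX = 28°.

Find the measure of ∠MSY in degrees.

1. ∠BMX = 125°  [S on MX, Y on MB]
2. ∠BXM = 27°  [△MXB]
3. ∠MSY = 27°  [SY∥XB, corresponding at S]

∠MSY = 27°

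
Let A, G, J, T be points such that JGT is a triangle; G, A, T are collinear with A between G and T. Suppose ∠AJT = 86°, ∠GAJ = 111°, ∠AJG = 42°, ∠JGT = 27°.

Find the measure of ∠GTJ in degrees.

1. ∠JAT = 69°  [linear pair at A on GT]
2. ∠ATJ = 25°  [△JAT]
3. ∠GTJ = 25°  [A on ray TG]

∠GTJ = 25°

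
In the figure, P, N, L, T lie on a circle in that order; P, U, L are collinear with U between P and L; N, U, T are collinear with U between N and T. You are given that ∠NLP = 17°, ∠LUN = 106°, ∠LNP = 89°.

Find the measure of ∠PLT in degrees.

∠PLT = 32°

1. ∠NTP = 17°  [same arc PN]
2. ∠PUT = 106°  [vertical angles at U]
3. ∠LTP = 91°  [cyclic PNLT, opposite ∠N+∠T]
4. ∠LPT = 57°  [△PUT]
5. ∠PLT = 32°  [△PLT]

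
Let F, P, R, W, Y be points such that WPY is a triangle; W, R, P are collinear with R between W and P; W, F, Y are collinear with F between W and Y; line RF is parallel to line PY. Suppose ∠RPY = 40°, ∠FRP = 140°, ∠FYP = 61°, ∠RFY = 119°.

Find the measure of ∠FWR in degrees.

1. ∠FRW = 40°  [linear pair at R on WP]
2. ∠RFW = 61°  [linear pair at F on WY]
3. ∠FWR = 79°  [△WRF]

∠FWR = 79°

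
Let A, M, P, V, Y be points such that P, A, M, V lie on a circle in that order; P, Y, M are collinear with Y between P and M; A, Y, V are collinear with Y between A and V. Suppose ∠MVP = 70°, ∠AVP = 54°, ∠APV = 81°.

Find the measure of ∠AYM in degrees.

∠AYM = 61°

1. ∠MAP = 110°  [cyclic PAMV, opposite ∠A+∠V]
2. ∠AMP = 54°  [same arc PA]
3. ∠PAV = 45°  [△PAV]
4. ∠APM = 16°  [△PAM]
5. ∠AYP = 119°  [△PYA]
6. ∠AYM = 61°  [linear pair at Y on PM]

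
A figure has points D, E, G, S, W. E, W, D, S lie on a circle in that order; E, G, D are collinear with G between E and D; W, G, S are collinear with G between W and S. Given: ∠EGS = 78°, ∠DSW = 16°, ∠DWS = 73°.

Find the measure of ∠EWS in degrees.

∠EWS = 62°

1. ∠DGW = 78°  [vertical angles at G]
2. ∠DEW = 16°  [same arc WD]
3. ∠EGW = 102°  [linear pair at G on ED]
4. ∠EWS = 62°  [△EGW]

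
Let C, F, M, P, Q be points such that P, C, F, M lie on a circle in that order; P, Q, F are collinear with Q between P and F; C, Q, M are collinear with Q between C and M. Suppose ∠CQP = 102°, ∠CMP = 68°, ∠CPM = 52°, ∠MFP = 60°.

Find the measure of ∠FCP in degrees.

1. ∠CFP = 68°  [same arc PC]
2. ∠MCP = 60°  [△PCM]
3. ∠CPF = 18°  [△PQC]
4. ∠FCP = 94°  [△PCF]

∠FCP = 94°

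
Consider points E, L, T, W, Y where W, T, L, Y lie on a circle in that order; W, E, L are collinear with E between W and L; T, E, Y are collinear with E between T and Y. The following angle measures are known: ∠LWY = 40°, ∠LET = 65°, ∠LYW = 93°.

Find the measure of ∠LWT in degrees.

∠LWT = 18°

1. ∠WLY = 47°  [△WLY]
2. ∠TEW = 115°  [linear pair at E on WL]
3. ∠WTY = 47°  [same arc WY]
4. ∠LWT = 18°  [△WET]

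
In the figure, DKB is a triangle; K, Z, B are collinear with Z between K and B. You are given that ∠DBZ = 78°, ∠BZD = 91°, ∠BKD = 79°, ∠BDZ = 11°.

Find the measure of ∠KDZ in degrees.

1. ∠DZK = 89°  [linear pair at Z on KB]
2. ∠DKZ = 79°  [Z on ray KB]
3. ∠KDZ = 12°  [△DKZ]

∠KDZ = 12°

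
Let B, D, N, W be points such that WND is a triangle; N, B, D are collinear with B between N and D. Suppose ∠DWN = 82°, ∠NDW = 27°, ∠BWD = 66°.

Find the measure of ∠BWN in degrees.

1. ∠DNW = 71°  [△WND]
2. ∠BDW = 27°  [B on ray DN]
3. ∠DBW = 87°  [△WBD]
4. ∠BNW = 71°  [B on ray ND]
5. ∠NBW = 93°  [linear pair at B on ND]
6. ∠BWN = 16°  [△WNB]

∠BWN = 16°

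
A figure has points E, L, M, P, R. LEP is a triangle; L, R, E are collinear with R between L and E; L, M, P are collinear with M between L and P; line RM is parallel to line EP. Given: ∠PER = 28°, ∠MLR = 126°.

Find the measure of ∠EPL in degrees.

∠EPL = 26°

1. ∠LEP = 28°  [R on ray EL]
2. ∠ELP = 126°  [R on LE, M on LP]
3. ∠EPL = 26°  [△LEP]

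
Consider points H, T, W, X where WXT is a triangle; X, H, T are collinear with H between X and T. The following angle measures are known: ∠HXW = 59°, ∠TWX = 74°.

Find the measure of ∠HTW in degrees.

∠HTW = 47°

1. ∠TXW = 59°  [H on ray XT]
2. ∠WTX = 47°  [△WXT]
3. ∠HTW = 47°  [H on ray TX]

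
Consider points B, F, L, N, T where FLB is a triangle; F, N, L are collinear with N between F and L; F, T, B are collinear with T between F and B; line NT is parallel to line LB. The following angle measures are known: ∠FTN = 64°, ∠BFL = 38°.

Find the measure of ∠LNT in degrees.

1. ∠FBL = 64°  [NT∥LB, corresponding at T]
2. ∠BLF = 78°  [△FLB]
3. ∠FNT = 78°  [NT∥LB, corresponding at N]
4. ∠LNT = 102°  [linear pair at N on FL]

∠LNT = 102°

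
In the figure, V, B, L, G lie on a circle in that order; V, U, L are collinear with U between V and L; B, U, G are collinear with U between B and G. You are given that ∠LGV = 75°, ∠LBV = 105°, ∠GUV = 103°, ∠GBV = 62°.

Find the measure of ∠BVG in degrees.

1. ∠GLV = 62°  [same arc VG]
2. ∠GVL = 43°  [△VLG]
3. ∠BGV = 34°  [△VUG]
4. ∠BVG = 84°  [△VBG]

∠BVG = 84°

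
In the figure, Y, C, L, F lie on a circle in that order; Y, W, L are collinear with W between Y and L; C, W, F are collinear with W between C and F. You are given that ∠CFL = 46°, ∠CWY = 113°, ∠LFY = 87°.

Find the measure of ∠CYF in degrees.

1. ∠CYL = 46°  [same arc CL]
2. ∠FCY = 21°  [△YWC]
3. ∠LCY = 93°  [cyclic YCLF, opposite ∠C+∠F]
4. ∠CLY = 41°  [△YCL]
5. ∠CFY = 41°  [same arc YC]
6. ∠CYF = 118°  [△YCF]

∠CYF = 118°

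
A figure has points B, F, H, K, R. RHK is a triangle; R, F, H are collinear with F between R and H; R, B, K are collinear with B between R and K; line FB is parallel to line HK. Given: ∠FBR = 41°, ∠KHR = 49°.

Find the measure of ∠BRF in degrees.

1. ∠HKR = 41°  [FB∥HK, corresponding at B]
2. ∠HRK = 90°  [△RHK]
3. ∠BRF = 90°  [F on RH, B on RK]

∠BRF = 90°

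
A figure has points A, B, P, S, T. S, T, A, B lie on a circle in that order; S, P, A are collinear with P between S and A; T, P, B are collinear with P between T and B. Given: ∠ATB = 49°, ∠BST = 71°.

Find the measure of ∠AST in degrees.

∠AST = 22°

1. ∠BAT = 109°  [cyclic STAB, opposite ∠S+∠A]
2. ∠ABT = 22°  [△TAB]
3. ∠AST = 22°  [same arc TA]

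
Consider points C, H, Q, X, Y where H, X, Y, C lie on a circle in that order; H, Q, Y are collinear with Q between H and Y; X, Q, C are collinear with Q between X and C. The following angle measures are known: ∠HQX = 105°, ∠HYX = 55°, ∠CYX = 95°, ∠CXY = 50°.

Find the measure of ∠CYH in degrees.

1. ∠CQY = 105°  [vertical angles at Q]
2. ∠XCY = 35°  [△XYC]
3. ∠CYH = 40°  [△YQC]

∠CYH = 40°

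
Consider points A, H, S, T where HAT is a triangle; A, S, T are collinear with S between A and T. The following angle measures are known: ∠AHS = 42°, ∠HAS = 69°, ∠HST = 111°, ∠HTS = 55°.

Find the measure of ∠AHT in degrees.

1. ∠HAT = 69°  [S on ray AT]
2. ∠ATH = 55°  [S on ray TA]
3. ∠AHT = 56°  [△HAT]

∠AHT = 56°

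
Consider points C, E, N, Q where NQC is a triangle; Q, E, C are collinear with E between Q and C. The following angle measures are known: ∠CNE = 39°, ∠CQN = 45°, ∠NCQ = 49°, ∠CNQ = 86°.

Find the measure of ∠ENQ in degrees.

∠ENQ = 47°

1. ∠EQN = 45°  [E on ray QC]
2. ∠ECN = 49°  [E on ray CQ]
3. ∠CEN = 92°  [△NEC]
4. ∠NEQ = 88°  [linear pair at E on QC]
5. ∠ENQ = 47°  [△NQE]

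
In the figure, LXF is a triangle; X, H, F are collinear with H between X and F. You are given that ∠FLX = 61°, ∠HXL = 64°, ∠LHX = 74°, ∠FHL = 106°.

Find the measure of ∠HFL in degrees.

∠HFL = 55°

1. ∠FXL = 64°  [H on ray XF]
2. ∠LFX = 55°  [△LXF]
3. ∠HFL = 55°  [H on ray FX]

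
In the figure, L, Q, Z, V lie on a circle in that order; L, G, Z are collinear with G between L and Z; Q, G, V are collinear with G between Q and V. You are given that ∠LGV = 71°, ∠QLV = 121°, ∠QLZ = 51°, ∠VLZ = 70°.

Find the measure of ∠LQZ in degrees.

1. ∠QGZ = 71°  [vertical angles at G]
2. ∠VQZ = 70°  [same arc ZV]
3. ∠LZQ = 39°  [△QGZ]
4. ∠LQZ = 90°  [△LQZ]

∠LQZ = 90°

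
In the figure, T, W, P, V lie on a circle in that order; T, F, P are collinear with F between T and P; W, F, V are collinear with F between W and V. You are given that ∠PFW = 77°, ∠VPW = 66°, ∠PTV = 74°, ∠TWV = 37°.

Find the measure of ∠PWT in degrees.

∠PWT = 111°

1. ∠TFW = 103°  [linear pair at F on TP]
2. ∠PWV = 74°  [same arc PV]
3. ∠PTW = 40°  [△TFW]
4. ∠TPW = 29°  [△WFP]
5. ∠PWT = 111°  [△TWP]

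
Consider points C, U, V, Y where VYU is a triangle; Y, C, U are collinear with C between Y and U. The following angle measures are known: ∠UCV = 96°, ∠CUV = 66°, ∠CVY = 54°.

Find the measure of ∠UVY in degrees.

∠UVY = 72°

1. ∠VCY = 84°  [linear pair at C on YU]
2. ∠VUY = 66°  [C on ray UY]
3. ∠CYV = 42°  [△VYC]
4. ∠UYV = 42°  [C on ray YU]
5. ∠UVY = 72°  [△VYU]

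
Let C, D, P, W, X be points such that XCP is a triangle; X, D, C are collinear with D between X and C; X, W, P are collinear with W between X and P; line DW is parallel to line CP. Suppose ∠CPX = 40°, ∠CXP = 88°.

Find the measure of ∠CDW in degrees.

1. ∠PCX = 52°  [△XCP]
2. ∠WDX = 52°  [DW∥CP, corresponding at D]
3. ∠CDW = 128°  [linear pair at D on XC]

∠CDW = 128°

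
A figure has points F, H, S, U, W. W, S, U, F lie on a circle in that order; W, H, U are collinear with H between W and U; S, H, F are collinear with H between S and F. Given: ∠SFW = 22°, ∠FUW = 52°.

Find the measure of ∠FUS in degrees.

1. ∠FSW = 52°  [same arc WF]
2. ∠FWS = 106°  [△WSF]
3. ∠FUS = 74°  [cyclic WSUF, opposite ∠W+∠U]

∠FUS = 74°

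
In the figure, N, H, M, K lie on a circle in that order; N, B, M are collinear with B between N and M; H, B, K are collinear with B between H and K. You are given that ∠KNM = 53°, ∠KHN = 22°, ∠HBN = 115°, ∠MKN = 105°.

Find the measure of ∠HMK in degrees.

∠HMK = 84°

1. ∠KHM = 53°  [same arc MK]
2. ∠KMN = 22°  [△NMK]
3. ∠KBM = 115°  [vertical angles at B]
4. ∠HKM = 43°  [△MBK]
5. ∠HMK = 84°  [△HMK]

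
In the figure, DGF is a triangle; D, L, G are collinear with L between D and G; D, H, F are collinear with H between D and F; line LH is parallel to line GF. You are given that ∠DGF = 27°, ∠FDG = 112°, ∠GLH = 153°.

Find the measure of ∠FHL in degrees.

∠FHL = 139°

1. ∠DFG = 41°  [△DGF]
2. ∠DHL = 41°  [LH∥GF, corresponding at H]
3. ∠FHL = 139°  [linear pair at H on DF]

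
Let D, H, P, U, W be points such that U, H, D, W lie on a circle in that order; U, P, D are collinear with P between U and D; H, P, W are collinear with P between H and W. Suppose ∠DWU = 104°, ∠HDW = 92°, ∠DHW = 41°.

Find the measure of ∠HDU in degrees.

∠HDU = 57°

1. ∠DHU = 76°  [cyclic UHDW, opposite ∠H+∠W]
2. ∠DWH = 47°  [△HDW]
3. ∠DUH = 47°  [same arc HD]
4. ∠HDU = 57°  [△UHD]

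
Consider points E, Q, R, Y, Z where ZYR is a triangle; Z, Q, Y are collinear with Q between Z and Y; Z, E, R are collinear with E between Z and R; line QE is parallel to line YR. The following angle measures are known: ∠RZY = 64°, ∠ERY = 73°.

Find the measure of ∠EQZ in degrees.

∠EQZ = 43°

1. ∠YRZ = 73°  [E on ray RZ]
2. ∠RYZ = 43°  [△ZYR]
3. ∠EQZ = 43°  [QE∥YR, corresponding at Q]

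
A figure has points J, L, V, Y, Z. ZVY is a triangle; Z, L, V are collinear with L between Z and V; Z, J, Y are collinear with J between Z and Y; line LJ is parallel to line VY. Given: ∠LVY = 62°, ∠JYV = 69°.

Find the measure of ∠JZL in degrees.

1. ∠YVZ = 62°  [L on ray VZ]
2. ∠VYZ = 69°  [J on ray YZ]
3. ∠VZY = 49°  [△ZVY]
4. ∠JZL = 49°  [L on ZV, J on ZY]

∠JZL = 49°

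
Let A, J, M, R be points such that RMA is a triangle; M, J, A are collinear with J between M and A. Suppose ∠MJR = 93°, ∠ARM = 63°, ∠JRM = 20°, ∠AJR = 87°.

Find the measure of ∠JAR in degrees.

∠JAR = 50°

1. ∠JMR = 67°  [△RMJ]
2. ∠AMR = 67°  [J on ray MA]
3. ∠MAR = 50°  [△RMA]
4. ∠JAR = 50°  [J on ray AM]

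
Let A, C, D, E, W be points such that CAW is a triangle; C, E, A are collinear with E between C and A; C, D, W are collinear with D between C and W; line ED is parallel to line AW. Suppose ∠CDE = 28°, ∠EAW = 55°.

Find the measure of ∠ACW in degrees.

∠ACW = 97°

1. ∠AWC = 28°  [ED∥AW, corresponding at D]
2. ∠CAW = 55°  [E on ray AC]
3. ∠ACW = 97°  [△CAW]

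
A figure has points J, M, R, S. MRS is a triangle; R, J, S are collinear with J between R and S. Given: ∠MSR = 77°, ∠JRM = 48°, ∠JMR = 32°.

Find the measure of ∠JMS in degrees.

1. ∠JSM = 77°  [J on ray SR]
2. ∠MJR = 100°  [△MRJ]
3. ∠MJS = 80°  [linear pair at J on RS]
4. ∠JMS = 23°  [△MJS]

∠JMS = 23°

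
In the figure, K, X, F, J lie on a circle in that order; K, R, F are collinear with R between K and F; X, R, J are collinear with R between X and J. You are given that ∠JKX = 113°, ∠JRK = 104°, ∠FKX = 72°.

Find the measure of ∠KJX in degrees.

1. ∠JFX = 67°  [cyclic KXFJ, opposite ∠K+∠F]
2. ∠FRX = 104°  [vertical angles at R]
3. ∠FJX = 72°  [same arc XF]
4. ∠FXJ = 41°  [△XFJ]
5. ∠KFX = 35°  [△XRF]
6. ∠KJX = 35°  [same arc KX]

∠KJX = 35°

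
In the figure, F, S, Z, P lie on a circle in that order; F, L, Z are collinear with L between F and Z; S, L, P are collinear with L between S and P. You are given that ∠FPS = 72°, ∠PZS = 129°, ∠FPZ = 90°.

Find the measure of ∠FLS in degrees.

∠FLS = 105°

1. ∠FZS = 72°  [same arc FS]
2. ∠PFS = 51°  [cyclic FSZP, opposite ∠F+∠Z]
3. ∠FSZ = 90°  [cyclic FSZP, opposite ∠S+∠P]
4. ∠SFZ = 18°  [△FSZ]
5. ∠FSP = 57°  [△FSP]
6. ∠FLS = 105°  [△FLS]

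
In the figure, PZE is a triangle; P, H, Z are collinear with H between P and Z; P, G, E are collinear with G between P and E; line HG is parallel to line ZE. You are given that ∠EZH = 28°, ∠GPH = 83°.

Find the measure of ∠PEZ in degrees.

1. ∠EZP = 28°  [H on ray ZP]
2. ∠EPZ = 83°  [H on PZ, G on PE]
3. ∠PEZ = 69°  [△PZE]

∠PEZ = 69°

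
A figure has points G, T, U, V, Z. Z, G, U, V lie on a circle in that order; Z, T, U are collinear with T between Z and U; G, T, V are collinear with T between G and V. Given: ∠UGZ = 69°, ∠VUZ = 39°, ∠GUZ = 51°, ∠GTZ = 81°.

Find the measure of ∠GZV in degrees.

∠GZV = 90°

1. ∠VGZ = 39°  [same arc ZV]
2. ∠GVZ = 51°  [same arc ZG]
3. ∠GZV = 90°  [△ZGV]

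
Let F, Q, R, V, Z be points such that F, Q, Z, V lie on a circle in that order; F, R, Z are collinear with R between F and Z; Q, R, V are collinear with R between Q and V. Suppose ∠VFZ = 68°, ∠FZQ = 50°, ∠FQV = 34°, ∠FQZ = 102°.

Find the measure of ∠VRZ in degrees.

1. ∠QFZ = 28°  [△FQZ]
2. ∠FZV = 34°  [same arc FV]
3. ∠QVZ = 28°  [same arc QZ]
4. ∠VRZ = 118°  [△ZRV]

∠VRZ = 118°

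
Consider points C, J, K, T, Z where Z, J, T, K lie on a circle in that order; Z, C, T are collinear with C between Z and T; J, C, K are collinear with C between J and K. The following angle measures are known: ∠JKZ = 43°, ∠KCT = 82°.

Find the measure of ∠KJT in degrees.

1. ∠JTZ = 43°  [same arc ZJ]
2. ∠JCZ = 82°  [vertical angles at C]
3. ∠JCT = 98°  [linear pair at C on ZT]
4. ∠KJT = 39°  [△JCT]

∠KJT = 39°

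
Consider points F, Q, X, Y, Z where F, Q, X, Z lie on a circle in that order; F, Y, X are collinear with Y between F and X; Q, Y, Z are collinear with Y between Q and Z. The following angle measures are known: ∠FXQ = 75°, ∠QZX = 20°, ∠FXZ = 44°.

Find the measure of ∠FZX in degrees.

∠FZX = 95°

1. ∠QFX = 20°  [same arc QX]
2. ∠FQX = 85°  [△FQX]
3. ∠FZX = 95°  [cyclic FQXZ, opposite ∠Q+∠Z]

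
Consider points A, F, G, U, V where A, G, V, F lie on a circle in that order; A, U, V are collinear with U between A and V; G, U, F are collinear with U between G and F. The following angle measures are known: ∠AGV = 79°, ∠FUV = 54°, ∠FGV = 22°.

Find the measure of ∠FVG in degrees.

1. ∠AFV = 101°  [cyclic AGVF, opposite ∠G+∠F]
2. ∠FAV = 22°  [same arc VF]
3. ∠AVF = 57°  [△AVF]
4. ∠GFV = 69°  [△VUF]
5. ∠FVG = 89°  [△GVF]

∠FVG = 89°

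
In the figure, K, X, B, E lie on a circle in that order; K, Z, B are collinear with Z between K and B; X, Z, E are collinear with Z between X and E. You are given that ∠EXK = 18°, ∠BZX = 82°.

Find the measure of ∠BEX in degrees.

∠BEX = 64°

1. ∠EBK = 18°  [same arc KE]
2. ∠EZK = 82°  [vertical angles at Z]
3. ∠BZE = 98°  [linear pair at Z on KB]
4. ∠BEX = 64°  [△BZE]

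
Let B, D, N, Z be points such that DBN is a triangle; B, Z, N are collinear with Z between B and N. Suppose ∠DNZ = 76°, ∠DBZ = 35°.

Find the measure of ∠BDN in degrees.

1. ∠BND = 76°  [Z on ray NB]
2. ∠DBN = 35°  [Z on ray BN]
3. ∠BDN = 69°  [△DBN]

∠BDN = 69°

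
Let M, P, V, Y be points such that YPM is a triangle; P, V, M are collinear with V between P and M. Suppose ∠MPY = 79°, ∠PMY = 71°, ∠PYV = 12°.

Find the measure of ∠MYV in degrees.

∠MYV = 18°

1. ∠VPY = 79°  [V on ray PM]
2. ∠VMY = 71°  [V on ray MP]
3. ∠PVY = 89°  [△YPV]
4. ∠MVY = 91°  [linear pair at V on PM]
5. ∠MYV = 18°  [△YVM]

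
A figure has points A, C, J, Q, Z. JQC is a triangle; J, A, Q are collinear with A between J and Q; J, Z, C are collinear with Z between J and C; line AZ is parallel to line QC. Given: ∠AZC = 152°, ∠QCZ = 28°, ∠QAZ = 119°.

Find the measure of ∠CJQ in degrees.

∠CJQ = 91°

1. ∠AZJ = 28°  [linear pair at Z on JC]
2. ∠JAZ = 61°  [linear pair at A on JQ]
3. ∠AJZ = 91°  [△JAZ]
4. ∠CJQ = 91°  [A on JQ, Z on JC]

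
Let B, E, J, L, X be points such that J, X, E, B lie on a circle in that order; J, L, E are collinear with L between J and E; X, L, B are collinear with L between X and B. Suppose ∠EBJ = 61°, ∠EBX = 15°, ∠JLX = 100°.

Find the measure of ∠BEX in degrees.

1. ∠EXJ = 119°  [cyclic JXEB, opposite ∠X+∠B]
2. ∠EJX = 15°  [same arc XE]
3. ∠ELX = 80°  [linear pair at L on JE]
4. ∠JEX = 46°  [△JXE]
5. ∠BXE = 54°  [△XLE]
6. ∠BEX = 111°  [△XEB]

∠BEX = 111°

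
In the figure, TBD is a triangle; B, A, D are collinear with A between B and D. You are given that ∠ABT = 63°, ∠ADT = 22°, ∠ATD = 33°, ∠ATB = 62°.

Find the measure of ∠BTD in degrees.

∠BTD = 95°

1. ∠DBT = 63°  [A on ray BD]
2. ∠BDT = 22°  [A on ray DB]
3. ∠BTD = 95°  [△TBD]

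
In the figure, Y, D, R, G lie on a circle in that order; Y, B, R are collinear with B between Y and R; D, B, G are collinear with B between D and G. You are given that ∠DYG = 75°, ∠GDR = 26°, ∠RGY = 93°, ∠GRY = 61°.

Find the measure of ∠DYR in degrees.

1. ∠DRG = 105°  [cyclic YDRG, opposite ∠Y+∠R]
2. ∠DGR = 49°  [△DRG]
3. ∠DYR = 49°  [same arc DR]

∠DYR = 49°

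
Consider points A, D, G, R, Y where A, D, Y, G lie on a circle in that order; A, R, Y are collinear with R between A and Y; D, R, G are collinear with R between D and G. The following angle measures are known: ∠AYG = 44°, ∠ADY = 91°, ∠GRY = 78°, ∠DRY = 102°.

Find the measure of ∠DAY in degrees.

∠DAY = 58°

1. ∠ADG = 44°  [same arc AG]
2. ∠ARD = 78°  [vertical angles at R]
3. ∠DAY = 58°  [△ARD]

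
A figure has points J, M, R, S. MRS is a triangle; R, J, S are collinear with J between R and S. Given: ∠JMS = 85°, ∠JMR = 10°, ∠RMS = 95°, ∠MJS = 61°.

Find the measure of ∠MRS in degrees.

∠MRS = 51°

1. ∠JSM = 34°  [△MJS]
2. ∠MSR = 34°  [J on ray SR]
3. ∠MRS = 51°  [△MRS]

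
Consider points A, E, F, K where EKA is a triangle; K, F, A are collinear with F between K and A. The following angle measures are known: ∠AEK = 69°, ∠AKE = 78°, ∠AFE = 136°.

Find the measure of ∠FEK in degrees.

∠FEK = 58°

1. ∠EKF = 78°  [F on ray KA]
2. ∠EFK = 44°  [linear pair at F on KA]
3. ∠FEK = 58°  [△EKF]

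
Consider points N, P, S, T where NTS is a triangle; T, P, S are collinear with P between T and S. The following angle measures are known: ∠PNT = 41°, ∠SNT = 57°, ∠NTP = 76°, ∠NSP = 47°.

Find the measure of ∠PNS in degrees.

1. ∠NPT = 63°  [△NTP]
2. ∠NPS = 117°  [linear pair at P on TS]
3. ∠PNS = 16°  [△NPS]

∠PNS = 16°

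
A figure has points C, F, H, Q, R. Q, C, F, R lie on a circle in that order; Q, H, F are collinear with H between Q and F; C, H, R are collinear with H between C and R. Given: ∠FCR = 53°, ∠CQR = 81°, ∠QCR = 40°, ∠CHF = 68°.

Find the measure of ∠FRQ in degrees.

∠FRQ = 87°

1. ∠FQR = 53°  [same arc FR]
2. ∠QFR = 40°  [same arc QR]
3. ∠FRQ = 87°  [△QFR]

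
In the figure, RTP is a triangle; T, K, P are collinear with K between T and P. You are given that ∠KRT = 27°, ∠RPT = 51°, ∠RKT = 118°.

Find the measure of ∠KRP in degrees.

1. ∠KPR = 51°  [K on ray PT]
2. ∠PKR = 62°  [linear pair at K on TP]
3. ∠KRP = 67°  [△RKP]

∠KRP = 67°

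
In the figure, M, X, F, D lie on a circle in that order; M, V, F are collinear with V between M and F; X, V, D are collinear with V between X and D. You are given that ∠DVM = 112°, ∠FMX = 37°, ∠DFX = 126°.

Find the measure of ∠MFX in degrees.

∠MFX = 51°

1. ∠FVX = 112°  [vertical angles at V]
2. ∠FDX = 37°  [same arc XF]
3. ∠DXF = 17°  [△XFD]
4. ∠MFX = 51°  [△XVF]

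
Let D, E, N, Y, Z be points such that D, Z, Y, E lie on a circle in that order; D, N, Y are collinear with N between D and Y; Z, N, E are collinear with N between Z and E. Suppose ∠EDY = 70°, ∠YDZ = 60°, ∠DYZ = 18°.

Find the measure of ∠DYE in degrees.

∠DYE = 32°

1. ∠DZY = 102°  [△DZY]
2. ∠DEY = 78°  [cyclic DZYE, opposite ∠Z+∠E]
3. ∠DYE = 32°  [△DYE]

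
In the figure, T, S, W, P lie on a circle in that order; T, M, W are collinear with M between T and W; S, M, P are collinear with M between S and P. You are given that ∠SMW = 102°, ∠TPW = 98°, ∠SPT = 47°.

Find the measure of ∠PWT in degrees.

1. ∠PMT = 102°  [vertical angles at M]
2. ∠PTW = 31°  [△TMP]
3. ∠PWT = 51°  [△TWP]

∠PWT = 51°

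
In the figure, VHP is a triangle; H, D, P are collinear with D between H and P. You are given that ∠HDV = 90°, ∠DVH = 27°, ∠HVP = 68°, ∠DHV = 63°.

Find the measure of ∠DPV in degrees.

1. ∠PHV = 63°  [D on ray HP]
2. ∠HPV = 49°  [△VHP]
3. ∠DPV = 49°  [D on ray PH]

∠DPV = 49°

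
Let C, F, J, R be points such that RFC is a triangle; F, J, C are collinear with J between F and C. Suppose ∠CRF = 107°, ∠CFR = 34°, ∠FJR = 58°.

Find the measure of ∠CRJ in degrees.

∠CRJ = 19°

1. ∠FCR = 39°  [△RFC]
2. ∠CJR = 122°  [linear pair at J on FC]
3. ∠JCR = 39°  [J on ray CF]
4. ∠CRJ = 19°  [△RJC]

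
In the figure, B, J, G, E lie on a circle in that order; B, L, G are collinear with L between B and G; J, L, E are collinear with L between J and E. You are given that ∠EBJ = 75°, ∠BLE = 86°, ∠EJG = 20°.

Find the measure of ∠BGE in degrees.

∠BGE = 31°

1. ∠EGJ = 105°  [cyclic BJGE, opposite ∠B+∠G]
2. ∠ELG = 94°  [linear pair at L on BG]
3. ∠GEJ = 55°  [△JGE]
4. ∠BGE = 31°  [△GLE]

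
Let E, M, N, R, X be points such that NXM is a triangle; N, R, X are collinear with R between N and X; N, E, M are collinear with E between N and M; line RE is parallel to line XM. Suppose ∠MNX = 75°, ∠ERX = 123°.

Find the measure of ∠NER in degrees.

∠NER = 48°

1. ∠ENR = 75°  [R on NX, E on NM]
2. ∠ERN = 57°  [linear pair at R on NX]
3. ∠NER = 48°  [△NRE]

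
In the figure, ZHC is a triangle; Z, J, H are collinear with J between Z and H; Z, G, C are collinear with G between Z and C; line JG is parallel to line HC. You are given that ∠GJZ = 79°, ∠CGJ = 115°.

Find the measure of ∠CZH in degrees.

∠CZH = 36°

1. ∠JGZ = 65°  [linear pair at G on ZC]
2. ∠GZJ = 36°  [△ZJG]
3. ∠CZH = 36°  [J on ZH, G on ZC]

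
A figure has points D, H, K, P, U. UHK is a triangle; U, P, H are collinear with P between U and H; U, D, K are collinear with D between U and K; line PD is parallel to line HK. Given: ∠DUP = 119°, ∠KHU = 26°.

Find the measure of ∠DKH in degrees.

1. ∠HUK = 119°  [P on UH, D on UK]
2. ∠HKU = 35°  [△UHK]
3. ∠DKH = 35°  [D on ray KU]

∠DKH = 35°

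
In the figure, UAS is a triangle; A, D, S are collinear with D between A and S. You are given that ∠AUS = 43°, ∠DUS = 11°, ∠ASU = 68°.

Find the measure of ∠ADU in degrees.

1. ∠DSU = 68°  [D on ray SA]
2. ∠SDU = 101°  [△UDS]
3. ∠ADU = 79°  [linear pair at D on AS]

∠ADU = 79°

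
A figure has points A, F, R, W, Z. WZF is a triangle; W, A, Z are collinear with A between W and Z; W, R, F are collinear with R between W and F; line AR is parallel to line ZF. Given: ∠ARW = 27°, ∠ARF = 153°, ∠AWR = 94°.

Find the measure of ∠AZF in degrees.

1. ∠RAW = 59°  [△WAR]
2. ∠RAZ = 121°  [linear pair at A on WZ]
3. ∠AZF = 59°  [AR∥ZF, co-interior at Z–A]

∠AZF = 59°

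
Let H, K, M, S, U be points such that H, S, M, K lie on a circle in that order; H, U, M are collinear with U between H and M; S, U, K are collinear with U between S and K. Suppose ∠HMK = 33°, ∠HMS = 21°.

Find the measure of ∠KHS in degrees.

1. ∠HSK = 33°  [same arc HK]
2. ∠HKS = 21°  [same arc HS]
3. ∠KHS = 126°  [△HSK]

∠KHS = 126°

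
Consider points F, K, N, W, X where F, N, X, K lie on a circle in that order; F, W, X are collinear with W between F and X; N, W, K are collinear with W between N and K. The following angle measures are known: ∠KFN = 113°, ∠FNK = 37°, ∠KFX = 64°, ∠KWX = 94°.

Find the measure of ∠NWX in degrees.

1. ∠FKN = 30°  [△FNK]
2. ∠KNX = 64°  [same arc XK]
3. ∠FXN = 30°  [same arc FN]
4. ∠NWX = 86°  [△NWX]

∠NWX = 86°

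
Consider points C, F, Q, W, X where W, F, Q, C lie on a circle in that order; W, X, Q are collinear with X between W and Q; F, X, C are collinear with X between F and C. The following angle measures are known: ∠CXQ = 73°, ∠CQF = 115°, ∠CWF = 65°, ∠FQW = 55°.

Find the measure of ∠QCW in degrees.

1. ∠CXW = 107°  [linear pair at X on WQ]
2. ∠FCW = 55°  [same arc WF]
3. ∠CWQ = 18°  [△WXC]
4. ∠CFW = 60°  [△WFC]
5. ∠CQW = 60°  [same arc WC]
6. ∠QCW = 102°  [△WQC]

∠QCW = 102°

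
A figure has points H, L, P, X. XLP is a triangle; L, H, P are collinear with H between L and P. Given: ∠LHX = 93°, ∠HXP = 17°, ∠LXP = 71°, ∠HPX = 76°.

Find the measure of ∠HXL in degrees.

∠HXL = 54°

1. ∠LPX = 76°  [H on ray PL]
2. ∠PLX = 33°  [△XLP]
3. ∠HLX = 33°  [H on ray LP]
4. ∠HXL = 54°  [△XLH]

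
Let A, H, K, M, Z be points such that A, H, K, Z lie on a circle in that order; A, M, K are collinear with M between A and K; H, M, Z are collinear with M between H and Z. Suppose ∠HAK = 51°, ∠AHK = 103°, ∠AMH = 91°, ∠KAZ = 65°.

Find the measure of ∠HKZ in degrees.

∠HKZ = 64°

1. ∠HZK = 51°  [same arc HK]
2. ∠KHZ = 65°  [same arc KZ]
3. ∠HKZ = 64°  [△HKZ]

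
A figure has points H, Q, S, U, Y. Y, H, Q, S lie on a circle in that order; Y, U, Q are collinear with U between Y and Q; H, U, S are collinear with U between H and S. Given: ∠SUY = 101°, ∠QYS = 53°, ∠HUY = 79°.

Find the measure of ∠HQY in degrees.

1. ∠HUQ = 101°  [vertical angles at U]
2. ∠QHS = 53°  [same arc QS]
3. ∠HQY = 26°  [△HUQ]

∠HQY = 26°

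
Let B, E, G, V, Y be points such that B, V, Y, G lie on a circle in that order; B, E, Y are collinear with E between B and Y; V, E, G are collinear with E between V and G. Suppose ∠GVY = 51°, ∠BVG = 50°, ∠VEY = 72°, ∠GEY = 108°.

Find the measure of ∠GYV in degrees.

1. ∠BYG = 50°  [same arc BG]
2. ∠VGY = 22°  [△YEG]
3. ∠GYV = 107°  [△VYG]

∠GYV = 107°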